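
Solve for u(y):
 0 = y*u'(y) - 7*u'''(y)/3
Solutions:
 u(y) = C1 + Integral(C2*airyai(3^(1/3)*7^(2/3)*y/7) + C3*airybi(3^(1/3)*7^(2/3)*y/7), y)


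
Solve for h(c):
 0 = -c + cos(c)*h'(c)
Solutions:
 h(c) = C1 + Integral(c/cos(c), c)


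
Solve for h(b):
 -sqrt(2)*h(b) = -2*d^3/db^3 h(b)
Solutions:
 h(b) = C3*exp(2^(5/6)*b/2) + (C1*sin(2^(5/6)*sqrt(3)*b/4) + C2*cos(2^(5/6)*sqrt(3)*b/4))*exp(-2^(5/6)*b/4)


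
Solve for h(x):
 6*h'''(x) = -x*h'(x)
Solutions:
 h(x) = C1 + Integral(C2*airyai(-6^(2/3)*x/6) + C3*airybi(-6^(2/3)*x/6), x)


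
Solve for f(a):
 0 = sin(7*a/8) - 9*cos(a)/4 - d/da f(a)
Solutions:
 f(a) = C1 - 9*sin(a)/4 - 8*cos(7*a/8)/7


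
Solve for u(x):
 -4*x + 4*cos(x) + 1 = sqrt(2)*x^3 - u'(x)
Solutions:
 u(x) = C1 + sqrt(2)*x^4/4 + 2*x^2 - x - 4*sin(x)


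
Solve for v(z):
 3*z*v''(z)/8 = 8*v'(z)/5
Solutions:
 v(z) = C1 + C2*z^(79/15)


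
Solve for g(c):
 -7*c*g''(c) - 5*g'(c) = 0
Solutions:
 g(c) = C1 + C2*c^(2/7)


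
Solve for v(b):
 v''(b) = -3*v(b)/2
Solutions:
 v(b) = C1*sin(sqrt(6)*b/2) + C2*cos(sqrt(6)*b/2)


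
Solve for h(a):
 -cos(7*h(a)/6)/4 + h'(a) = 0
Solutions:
 -a/4 - 3*log(sin(7*h(a)/6) - 1)/7 + 3*log(sin(7*h(a)/6) + 1)/7 = C1


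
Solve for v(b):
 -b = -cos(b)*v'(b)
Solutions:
 v(b) = C1 + Integral(b/cos(b), b)


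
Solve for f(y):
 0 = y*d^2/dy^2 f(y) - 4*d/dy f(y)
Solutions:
 f(y) = C1 + C2*y^5


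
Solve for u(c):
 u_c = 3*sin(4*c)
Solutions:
 u(c) = C1 - 3*cos(4*c)/4


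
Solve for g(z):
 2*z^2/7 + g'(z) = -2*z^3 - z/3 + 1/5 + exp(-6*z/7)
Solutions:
 g(z) = C1 - z^4/2 - 2*z^3/21 - z^2/6 + z/5 - 7*exp(-6*z/7)/6


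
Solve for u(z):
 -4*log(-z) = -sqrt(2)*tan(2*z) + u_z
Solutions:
 u(z) = C1 - 4*z*log(-z) + 4*z - sqrt(2)*log(cos(2*z))/2


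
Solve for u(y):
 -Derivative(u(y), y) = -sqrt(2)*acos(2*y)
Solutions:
 u(y) = C1 + sqrt(2)*(y*acos(2*y) - sqrt(1 - 4*y^2)/2)


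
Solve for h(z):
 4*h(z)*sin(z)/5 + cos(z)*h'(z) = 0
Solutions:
 h(z) = C1*cos(z)^(4/5)


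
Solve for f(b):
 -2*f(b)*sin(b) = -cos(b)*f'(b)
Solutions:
 f(b) = C1/cos(b)^2


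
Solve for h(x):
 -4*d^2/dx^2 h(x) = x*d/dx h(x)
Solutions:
 h(x) = C1 + C2*erf(sqrt(2)*x/4)


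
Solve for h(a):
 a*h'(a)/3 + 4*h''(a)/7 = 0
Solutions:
 h(a) = C1 + C2*erf(sqrt(42)*a/12)


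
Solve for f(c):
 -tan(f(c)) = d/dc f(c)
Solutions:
 f(c) = pi - asin(C1*exp(-c))
 f(c) = asin(C1*exp(-c))


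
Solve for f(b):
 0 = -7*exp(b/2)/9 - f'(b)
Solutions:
 f(b) = C1 - 14*exp(b/2)/9


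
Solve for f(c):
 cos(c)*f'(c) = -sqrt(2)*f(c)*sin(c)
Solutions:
 f(c) = C1*cos(c)^(sqrt(2))


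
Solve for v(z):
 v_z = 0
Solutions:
 v(z) = C1


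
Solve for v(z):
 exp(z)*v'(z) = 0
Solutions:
 v(z) = C1


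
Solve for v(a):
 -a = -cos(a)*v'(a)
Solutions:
 v(a) = C1 + Integral(a/cos(a), a)


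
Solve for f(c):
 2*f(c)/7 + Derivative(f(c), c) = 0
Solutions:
 f(c) = C1*exp(-2*c/7)


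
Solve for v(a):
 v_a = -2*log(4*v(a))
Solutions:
 Integral(1/(log(_y) + 2*log(2)), (_y, v(a)))/2 = C1 - a


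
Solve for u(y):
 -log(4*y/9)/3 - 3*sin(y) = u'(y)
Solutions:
 u(y) = C1 - y*log(y)/3 - 2*y*log(2)/3 + y/3 + 2*y*log(3)/3 + 3*cos(y)


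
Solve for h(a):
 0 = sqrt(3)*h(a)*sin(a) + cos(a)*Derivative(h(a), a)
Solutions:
 h(a) = C1*cos(a)^(sqrt(3))


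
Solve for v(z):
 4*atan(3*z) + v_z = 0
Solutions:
 v(z) = C1 - 4*z*atan(3*z) + 2*log(9*z^2 + 1)/3


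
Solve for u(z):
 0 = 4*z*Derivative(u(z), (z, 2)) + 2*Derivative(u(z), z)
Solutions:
 u(z) = C1 + C2*sqrt(z)


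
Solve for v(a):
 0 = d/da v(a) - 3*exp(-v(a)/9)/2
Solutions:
 v(a) = 9*log(C1 + a/6)


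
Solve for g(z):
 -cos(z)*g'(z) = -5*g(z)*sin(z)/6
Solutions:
 g(z) = C1/cos(z)^(5/6)


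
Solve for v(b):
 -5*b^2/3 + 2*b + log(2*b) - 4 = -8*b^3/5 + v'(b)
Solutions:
 v(b) = C1 + 2*b^4/5 - 5*b^3/9 + b^2 + b*log(b) - 5*b + b*log(2)


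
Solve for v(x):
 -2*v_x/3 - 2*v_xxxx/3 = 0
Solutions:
 v(x) = C1 + C4*exp(-x) + (C2*sin(sqrt(3)*x/2) + C3*cos(sqrt(3)*x/2))*exp(x/2)


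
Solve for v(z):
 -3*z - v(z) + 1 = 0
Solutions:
 v(z) = 1 - 3*z


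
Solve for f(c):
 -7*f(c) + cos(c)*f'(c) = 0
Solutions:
 f(c) = C1*sqrt(sin(c) + 1)*(sin(c)^3 + 3*sin(c)^2 + 3*sin(c) + 1)/(sqrt(sin(c) - 1)*(sin(c)^3 - 3*sin(c)^2 + 3*sin(c) - 1))


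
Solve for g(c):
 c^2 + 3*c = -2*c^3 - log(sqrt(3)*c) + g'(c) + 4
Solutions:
 g(c) = C1 + c^4/2 + c^3/3 + 3*c^2/2 + c*log(c) - 5*c + c*log(3)/2


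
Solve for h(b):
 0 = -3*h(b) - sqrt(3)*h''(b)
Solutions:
 h(b) = C1*sin(3^(1/4)*b) + C2*cos(3^(1/4)*b)


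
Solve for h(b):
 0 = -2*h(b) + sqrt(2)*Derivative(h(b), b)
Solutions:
 h(b) = C1*exp(sqrt(2)*b)


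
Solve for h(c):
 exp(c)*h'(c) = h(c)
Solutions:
 h(c) = C1*exp(-exp(-c))


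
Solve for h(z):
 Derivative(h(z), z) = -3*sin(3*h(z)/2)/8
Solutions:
 3*z/8 + log(cos(3*h(z)/2) - 1)/3 - log(cos(3*h(z)/2) + 1)/3 = C1


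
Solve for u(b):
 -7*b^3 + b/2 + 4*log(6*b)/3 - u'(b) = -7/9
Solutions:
 u(b) = C1 - 7*b^4/4 + b^2/4 + 4*b*log(b)/3 - 5*b/9 + 4*b*log(6)/3


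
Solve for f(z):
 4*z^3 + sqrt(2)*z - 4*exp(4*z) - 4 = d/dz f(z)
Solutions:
 f(z) = C1 + z^4 + sqrt(2)*z^2/2 - 4*z - exp(4*z)


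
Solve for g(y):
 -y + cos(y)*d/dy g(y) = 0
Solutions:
 g(y) = C1 + Integral(y/cos(y), y)


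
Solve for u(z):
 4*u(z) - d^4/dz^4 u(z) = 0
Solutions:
 u(z) = C1*exp(-sqrt(2)*z) + C2*exp(sqrt(2)*z) + C3*sin(sqrt(2)*z) + C4*cos(sqrt(2)*z)


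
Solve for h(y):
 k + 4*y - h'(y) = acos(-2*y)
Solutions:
 h(y) = C1 + k*y + 2*y^2 - y*acos(-2*y) - sqrt(1 - 4*y^2)/2


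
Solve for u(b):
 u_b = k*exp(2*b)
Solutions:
 u(b) = C1 + k*exp(2*b)/2


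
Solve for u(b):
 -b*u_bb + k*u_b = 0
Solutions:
 u(b) = C1 + b^(re(k) + 1)*(C2*sin(log(b)*Abs(im(k))) + C3*cos(log(b)*im(k)))


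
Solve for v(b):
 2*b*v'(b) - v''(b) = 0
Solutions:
 v(b) = C1 + C2*erfi(b)


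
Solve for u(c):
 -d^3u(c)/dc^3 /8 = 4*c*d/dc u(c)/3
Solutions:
 u(c) = C1 + Integral(C2*airyai(-2*6^(2/3)*c/3) + C3*airybi(-2*6^(2/3)*c/3), c)


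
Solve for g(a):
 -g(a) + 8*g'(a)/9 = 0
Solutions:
 g(a) = C1*exp(9*a/8)


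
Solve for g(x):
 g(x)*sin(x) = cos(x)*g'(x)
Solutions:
 g(x) = C1/cos(x)


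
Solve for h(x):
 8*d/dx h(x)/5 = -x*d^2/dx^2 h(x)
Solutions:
 h(x) = C1 + C2/x^(3/5)


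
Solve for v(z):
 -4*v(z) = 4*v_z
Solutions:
 v(z) = C1*exp(-z)


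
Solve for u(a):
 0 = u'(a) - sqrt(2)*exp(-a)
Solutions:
 u(a) = C1 - sqrt(2)*exp(-a)


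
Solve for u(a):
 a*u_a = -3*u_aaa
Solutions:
 u(a) = C1 + Integral(C2*airyai(-3^(2/3)*a/3) + C3*airybi(-3^(2/3)*a/3), a)


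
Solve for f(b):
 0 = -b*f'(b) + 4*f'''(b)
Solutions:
 f(b) = C1 + Integral(C2*airyai(2^(1/3)*b/2) + C3*airybi(2^(1/3)*b/2), b)


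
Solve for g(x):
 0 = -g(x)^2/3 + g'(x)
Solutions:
 g(x) = -3/(C1 + x)


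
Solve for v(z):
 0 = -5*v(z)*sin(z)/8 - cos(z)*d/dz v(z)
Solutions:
 v(z) = C1*cos(z)^(5/8)


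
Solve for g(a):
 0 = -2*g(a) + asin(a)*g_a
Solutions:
 g(a) = C1*exp(2*Integral(1/asin(a), a))


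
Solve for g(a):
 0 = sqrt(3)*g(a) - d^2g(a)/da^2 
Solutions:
 g(a) = C1*exp(-3^(1/4)*a) + C2*exp(3^(1/4)*a)


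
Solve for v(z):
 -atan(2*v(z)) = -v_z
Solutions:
 Integral(1/atan(2*_y), (_y, v(z))) = C1 + z


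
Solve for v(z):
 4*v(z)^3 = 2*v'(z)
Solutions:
 v(z) = -sqrt(2)*sqrt(-1/(C1 + 2*z))/2
 v(z) = sqrt(2)*sqrt(-1/(C1 + 2*z))/2


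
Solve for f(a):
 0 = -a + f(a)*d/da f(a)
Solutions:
 f(a) = -sqrt(C1 + a^2)
 f(a) = sqrt(C1 + a^2)


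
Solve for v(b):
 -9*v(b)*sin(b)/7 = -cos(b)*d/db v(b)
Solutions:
 v(b) = C1/cos(b)^(9/7)


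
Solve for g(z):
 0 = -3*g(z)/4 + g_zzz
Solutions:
 g(z) = C3*exp(6^(1/3)*z/2) + (C1*sin(2^(1/3)*3^(5/6)*z/4) + C2*cos(2^(1/3)*3^(5/6)*z/4))*exp(-6^(1/3)*z/4)


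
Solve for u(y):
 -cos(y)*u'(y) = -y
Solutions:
 u(y) = C1 + Integral(y/cos(y), y)


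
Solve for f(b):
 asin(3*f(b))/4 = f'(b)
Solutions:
 Integral(1/asin(3*_y), (_y, f(b))) = C1 + b/4


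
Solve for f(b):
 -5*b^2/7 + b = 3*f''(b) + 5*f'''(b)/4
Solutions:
 f(b) = C1 + C2*b + C3*exp(-12*b/5) - 5*b^4/252 + 67*b^3/756 - 335*b^2/3024


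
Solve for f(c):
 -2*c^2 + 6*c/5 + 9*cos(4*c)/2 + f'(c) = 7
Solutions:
 f(c) = C1 + 2*c^3/3 - 3*c^2/5 + 7*c - 9*sin(4*c)/8


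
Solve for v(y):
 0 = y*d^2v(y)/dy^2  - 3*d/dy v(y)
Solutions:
 v(y) = C1 + C2*y^4


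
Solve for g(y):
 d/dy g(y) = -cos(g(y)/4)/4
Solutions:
 y/4 - 2*log(sin(g(y)/4) - 1) + 2*log(sin(g(y)/4) + 1) = C1


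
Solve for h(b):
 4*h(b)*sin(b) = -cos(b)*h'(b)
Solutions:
 h(b) = C1*cos(b)^4


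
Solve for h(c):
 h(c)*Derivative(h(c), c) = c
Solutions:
 h(c) = -sqrt(C1 + c^2)
 h(c) = sqrt(C1 + c^2)


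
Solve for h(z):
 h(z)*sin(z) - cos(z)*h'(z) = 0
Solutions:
 h(z) = C1/cos(z)


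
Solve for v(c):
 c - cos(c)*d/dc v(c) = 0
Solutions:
 v(c) = C1 + Integral(c/cos(c), c)


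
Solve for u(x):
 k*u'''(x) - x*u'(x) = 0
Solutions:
 u(x) = C1 + Integral(C2*airyai(x*(1/k)^(1/3)) + C3*airybi(x*(1/k)^(1/3)), x)


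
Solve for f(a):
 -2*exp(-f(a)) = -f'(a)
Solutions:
 f(a) = log(C1 + 2*a)


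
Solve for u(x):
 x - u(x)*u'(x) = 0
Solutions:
 u(x) = -sqrt(C1 + x^2)
 u(x) = sqrt(C1 + x^2)


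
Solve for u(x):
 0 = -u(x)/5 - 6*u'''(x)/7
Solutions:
 u(x) = C3*exp(-30^(2/3)*7^(1/3)*x/30) + (C1*sin(10^(2/3)*3^(1/6)*7^(1/3)*x/20) + C2*cos(10^(2/3)*3^(1/6)*7^(1/3)*x/20))*exp(30^(2/3)*7^(1/3)*x/60)


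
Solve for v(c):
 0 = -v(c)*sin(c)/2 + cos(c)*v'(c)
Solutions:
 v(c) = C1/sqrt(cos(c))


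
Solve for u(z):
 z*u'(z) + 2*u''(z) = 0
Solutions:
 u(z) = C1 + C2*erf(z/2)


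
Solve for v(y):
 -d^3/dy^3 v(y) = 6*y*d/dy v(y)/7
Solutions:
 v(y) = C1 + Integral(C2*airyai(-6^(1/3)*7^(2/3)*y/7) + C3*airybi(-6^(1/3)*7^(2/3)*y/7), y)


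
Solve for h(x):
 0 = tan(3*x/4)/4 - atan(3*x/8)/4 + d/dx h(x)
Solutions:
 h(x) = C1 + x*atan(3*x/8)/4 - log(9*x^2 + 64)/3 + log(cos(3*x/4))/3


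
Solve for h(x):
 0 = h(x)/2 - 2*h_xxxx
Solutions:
 h(x) = C1*exp(-sqrt(2)*x/2) + C2*exp(sqrt(2)*x/2) + C3*sin(sqrt(2)*x/2) + C4*cos(sqrt(2)*x/2)


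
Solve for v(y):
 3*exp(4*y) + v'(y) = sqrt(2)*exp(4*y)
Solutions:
 v(y) = C1 - 3*exp(4*y)/4 + sqrt(2)*exp(4*y)/4


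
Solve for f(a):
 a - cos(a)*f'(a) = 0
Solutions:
 f(a) = C1 + Integral(a/cos(a), a)


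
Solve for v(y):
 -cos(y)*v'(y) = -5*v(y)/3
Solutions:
 v(y) = C1*(sin(y) + 1)^(5/6)/(sin(y) - 1)^(5/6)


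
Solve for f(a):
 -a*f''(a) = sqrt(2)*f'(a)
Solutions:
 f(a) = C1 + C2*a^(1 - sqrt(2))


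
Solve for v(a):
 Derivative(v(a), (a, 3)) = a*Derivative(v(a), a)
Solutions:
 v(a) = C1 + Integral(C2*airyai(a) + C3*airybi(a), a)


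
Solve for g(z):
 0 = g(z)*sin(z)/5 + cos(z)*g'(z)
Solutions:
 g(z) = C1*cos(z)^(1/5)


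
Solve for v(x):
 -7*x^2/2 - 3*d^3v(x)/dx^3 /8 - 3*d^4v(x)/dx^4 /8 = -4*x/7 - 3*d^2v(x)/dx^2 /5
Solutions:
 v(x) = C1 + C2*x + C3*exp(x*(-5 + sqrt(185))/10) + C4*exp(-x*(5 + sqrt(185))/10) + 35*x^4/72 + 355*x^3/336 + 15125*x^2/2688


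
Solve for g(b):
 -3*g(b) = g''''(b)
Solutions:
 g(b) = (C1*sin(sqrt(2)*3^(1/4)*b/2) + C2*cos(sqrt(2)*3^(1/4)*b/2))*exp(-sqrt(2)*3^(1/4)*b/2) + (C3*sin(sqrt(2)*3^(1/4)*b/2) + C4*cos(sqrt(2)*3^(1/4)*b/2))*exp(sqrt(2)*3^(1/4)*b/2)


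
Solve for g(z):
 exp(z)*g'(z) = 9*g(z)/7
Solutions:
 g(z) = C1*exp(-9*exp(-z)/7)


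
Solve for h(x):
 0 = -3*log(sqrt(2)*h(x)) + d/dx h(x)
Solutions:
 -2*Integral(1/(2*log(_y) + log(2)), (_y, h(x)))/3 = C1 - x


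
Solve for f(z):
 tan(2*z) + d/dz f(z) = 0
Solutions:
 f(z) = C1 + log(cos(2*z))/2


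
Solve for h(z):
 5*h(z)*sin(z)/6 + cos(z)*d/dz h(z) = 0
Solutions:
 h(z) = C1*cos(z)^(5/6)


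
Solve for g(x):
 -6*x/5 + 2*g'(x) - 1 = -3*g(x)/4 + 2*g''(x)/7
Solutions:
 g(x) = C1*exp(x*(14 - sqrt(238))/4) + C2*exp(x*(14 + sqrt(238))/4) + 8*x/5 - 44/15


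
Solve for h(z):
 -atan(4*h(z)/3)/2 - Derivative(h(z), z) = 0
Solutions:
 Integral(1/atan(4*_y/3), (_y, h(z))) = C1 - z/2


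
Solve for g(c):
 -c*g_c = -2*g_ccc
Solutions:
 g(c) = C1 + Integral(C2*airyai(2^(2/3)*c/2) + C3*airybi(2^(2/3)*c/2), c)


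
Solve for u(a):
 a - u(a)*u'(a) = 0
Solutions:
 u(a) = -sqrt(C1 + a^2)
 u(a) = sqrt(C1 + a^2)


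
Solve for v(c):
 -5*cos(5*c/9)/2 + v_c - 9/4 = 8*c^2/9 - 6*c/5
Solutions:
 v(c) = C1 + 8*c^3/27 - 3*c^2/5 + 9*c/4 + 9*sin(5*c/9)/2


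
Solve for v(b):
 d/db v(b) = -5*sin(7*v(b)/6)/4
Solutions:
 5*b/4 + 3*log(cos(7*v(b)/6) - 1)/7 - 3*log(cos(7*v(b)/6) + 1)/7 = C1


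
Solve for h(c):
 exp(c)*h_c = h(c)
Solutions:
 h(c) = C1*exp(-exp(-c))


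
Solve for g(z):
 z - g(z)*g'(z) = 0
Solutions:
 g(z) = -sqrt(C1 + z^2)
 g(z) = sqrt(C1 + z^2)


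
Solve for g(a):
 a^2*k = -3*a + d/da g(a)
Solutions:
 g(a) = C1 + a^3*k/3 + 3*a^2/2


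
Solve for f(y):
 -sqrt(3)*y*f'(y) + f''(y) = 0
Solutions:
 f(y) = C1 + C2*erfi(sqrt(2)*3^(1/4)*y/2)


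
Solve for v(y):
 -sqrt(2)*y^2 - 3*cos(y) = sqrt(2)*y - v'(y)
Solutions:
 v(y) = C1 + sqrt(2)*y^3/3 + sqrt(2)*y^2/2 + 3*sin(y)


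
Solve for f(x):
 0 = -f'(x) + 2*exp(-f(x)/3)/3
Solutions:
 f(x) = 3*log(C1 + 2*x/9)


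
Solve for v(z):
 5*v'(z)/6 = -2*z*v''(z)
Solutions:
 v(z) = C1 + C2*z^(7/12)


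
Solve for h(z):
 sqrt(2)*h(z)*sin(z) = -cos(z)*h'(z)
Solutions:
 h(z) = C1*cos(z)^(sqrt(2))


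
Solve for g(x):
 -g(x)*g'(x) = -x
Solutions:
 g(x) = -sqrt(C1 + x^2)
 g(x) = sqrt(C1 + x^2)


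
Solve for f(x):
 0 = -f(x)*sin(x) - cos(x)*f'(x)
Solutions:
 f(x) = C1*cos(x)


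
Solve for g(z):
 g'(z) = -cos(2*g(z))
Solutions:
 g(z) = -asin((C1 + exp(4*z))/(C1 - exp(4*z)))/2 + pi/2
 g(z) = asin((C1 + exp(4*z))/(C1 - exp(4*z)))/2


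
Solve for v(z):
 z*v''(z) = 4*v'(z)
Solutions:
 v(z) = C1 + C2*z^5


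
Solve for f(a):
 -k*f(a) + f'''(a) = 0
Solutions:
 f(a) = C1*exp(a*k^(1/3)) + C2*exp(a*k^(1/3)*(-1 + sqrt(3)*I)/2) + C3*exp(-a*k^(1/3)*(1 + sqrt(3)*I)/2)


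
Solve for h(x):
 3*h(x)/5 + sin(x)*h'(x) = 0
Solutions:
 h(x) = C1*(cos(x) + 1)^(3/10)/(cos(x) - 1)^(3/10)


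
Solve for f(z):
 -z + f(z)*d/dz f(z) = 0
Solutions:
 f(z) = -sqrt(C1 + z^2)
 f(z) = sqrt(C1 + z^2)


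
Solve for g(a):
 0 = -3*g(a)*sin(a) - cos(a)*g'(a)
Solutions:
 g(a) = C1*cos(a)^3


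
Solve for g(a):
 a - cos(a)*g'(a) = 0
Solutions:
 g(a) = C1 + Integral(a/cos(a), a)


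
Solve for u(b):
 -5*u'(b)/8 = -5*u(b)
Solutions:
 u(b) = C1*exp(8*b)


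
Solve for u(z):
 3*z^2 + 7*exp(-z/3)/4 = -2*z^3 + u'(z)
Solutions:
 u(z) = C1 + z^4/2 + z^3 - 21*exp(-z/3)/4


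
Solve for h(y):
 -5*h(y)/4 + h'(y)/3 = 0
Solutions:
 h(y) = C1*exp(15*y/4)


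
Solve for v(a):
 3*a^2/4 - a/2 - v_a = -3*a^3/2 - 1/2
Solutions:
 v(a) = C1 + 3*a^4/8 + a^3/4 - a^2/4 + a/2


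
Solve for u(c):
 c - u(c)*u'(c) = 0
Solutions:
 u(c) = -sqrt(C1 + c^2)
 u(c) = sqrt(C1 + c^2)


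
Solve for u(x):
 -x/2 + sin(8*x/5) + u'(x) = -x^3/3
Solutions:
 u(x) = C1 - x^4/12 + x^2/4 + 5*cos(8*x/5)/8


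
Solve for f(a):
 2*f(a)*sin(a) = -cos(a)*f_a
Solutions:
 f(a) = C1*cos(a)^2


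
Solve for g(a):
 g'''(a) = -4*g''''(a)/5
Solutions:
 g(a) = C1 + C2*a + C3*a^2 + C4*exp(-5*a/4)


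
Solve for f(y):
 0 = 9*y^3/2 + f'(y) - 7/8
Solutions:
 f(y) = C1 - 9*y^4/8 + 7*y/8


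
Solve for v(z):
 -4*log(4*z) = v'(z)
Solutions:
 v(z) = C1 - 4*z*log(z) - z*log(256) + 4*z


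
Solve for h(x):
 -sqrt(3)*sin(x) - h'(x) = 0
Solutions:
 h(x) = C1 + sqrt(3)*cos(x)


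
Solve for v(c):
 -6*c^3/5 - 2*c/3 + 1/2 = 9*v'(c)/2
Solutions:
 v(c) = C1 - c^4/15 - 2*c^2/27 + c/9


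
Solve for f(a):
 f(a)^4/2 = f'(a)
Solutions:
 f(a) = 2^(1/3)*(-1/(C1 + 3*a))^(1/3)
 f(a) = 2^(1/3)*(-1/(C1 + a))^(1/3)*(-3^(2/3) - 3*3^(1/6)*I)/6
 f(a) = 2^(1/3)*(-1/(C1 + a))^(1/3)*(-3^(2/3) + 3*3^(1/6)*I)/6


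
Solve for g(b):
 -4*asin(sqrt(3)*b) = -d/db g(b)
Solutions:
 g(b) = C1 + 4*b*asin(sqrt(3)*b) + 4*sqrt(3)*sqrt(1 - 3*b^2)/3


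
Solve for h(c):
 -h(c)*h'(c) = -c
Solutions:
 h(c) = -sqrt(C1 + c^2)
 h(c) = sqrt(C1 + c^2)


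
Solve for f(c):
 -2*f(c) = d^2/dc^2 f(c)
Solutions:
 f(c) = C1*sin(sqrt(2)*c) + C2*cos(sqrt(2)*c)


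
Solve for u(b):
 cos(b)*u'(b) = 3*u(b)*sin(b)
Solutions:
 u(b) = C1/cos(b)^3


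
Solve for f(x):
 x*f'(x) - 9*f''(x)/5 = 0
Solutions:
 f(x) = C1 + C2*erfi(sqrt(10)*x/6)


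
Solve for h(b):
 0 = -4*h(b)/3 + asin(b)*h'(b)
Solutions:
 h(b) = C1*exp(4*Integral(1/asin(b), b)/3)


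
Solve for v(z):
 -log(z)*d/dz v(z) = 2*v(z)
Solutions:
 v(z) = C1*exp(-2*li(z))


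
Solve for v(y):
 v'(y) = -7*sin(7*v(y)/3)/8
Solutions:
 7*y/8 + 3*log(cos(7*v(y)/3) - 1)/14 - 3*log(cos(7*v(y)/3) + 1)/14 = C1


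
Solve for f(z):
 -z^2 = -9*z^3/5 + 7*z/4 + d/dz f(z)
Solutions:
 f(z) = C1 + 9*z^4/20 - z^3/3 - 7*z^2/8


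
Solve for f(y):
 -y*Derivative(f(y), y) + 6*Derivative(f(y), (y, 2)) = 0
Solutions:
 f(y) = C1 + C2*erfi(sqrt(3)*y/6)


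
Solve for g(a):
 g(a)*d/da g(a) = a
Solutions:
 g(a) = -sqrt(C1 + a^2)
 g(a) = sqrt(C1 + a^2)


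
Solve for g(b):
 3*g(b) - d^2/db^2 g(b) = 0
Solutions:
 g(b) = C1*exp(-sqrt(3)*b) + C2*exp(sqrt(3)*b)


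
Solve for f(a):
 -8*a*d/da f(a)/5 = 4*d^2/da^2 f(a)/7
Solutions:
 f(a) = C1 + C2*erf(sqrt(35)*a/5)


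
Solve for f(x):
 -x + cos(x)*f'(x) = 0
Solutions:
 f(x) = C1 + Integral(x/cos(x), x)


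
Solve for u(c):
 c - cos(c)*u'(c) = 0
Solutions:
 u(c) = C1 + Integral(c/cos(c), c)


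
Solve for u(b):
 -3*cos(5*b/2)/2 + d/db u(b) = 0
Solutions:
 u(b) = C1 + 3*sin(5*b/2)/5


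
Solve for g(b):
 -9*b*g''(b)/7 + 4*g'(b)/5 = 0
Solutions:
 g(b) = C1 + C2*b^(73/45)


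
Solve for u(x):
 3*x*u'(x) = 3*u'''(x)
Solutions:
 u(x) = C1 + Integral(C2*airyai(x) + C3*airybi(x), x)


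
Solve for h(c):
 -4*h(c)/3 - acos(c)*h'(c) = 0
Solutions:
 h(c) = C1*exp(-4*Integral(1/acos(c), c)/3)


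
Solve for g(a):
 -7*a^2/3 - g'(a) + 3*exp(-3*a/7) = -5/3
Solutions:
 g(a) = C1 - 7*a^3/9 + 5*a/3 - 7*exp(-3*a/7)


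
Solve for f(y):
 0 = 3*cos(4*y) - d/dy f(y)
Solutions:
 f(y) = C1 + 3*sin(4*y)/4


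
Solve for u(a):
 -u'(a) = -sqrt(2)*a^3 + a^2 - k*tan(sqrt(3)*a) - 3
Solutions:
 u(a) = C1 + sqrt(2)*a^4/4 - a^3/3 + 3*a - sqrt(3)*k*log(cos(sqrt(3)*a))/3


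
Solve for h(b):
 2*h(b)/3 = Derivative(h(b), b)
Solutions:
 h(b) = C1*exp(2*b/3)


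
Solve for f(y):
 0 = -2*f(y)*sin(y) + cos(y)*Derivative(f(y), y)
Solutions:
 f(y) = C1/cos(y)^2


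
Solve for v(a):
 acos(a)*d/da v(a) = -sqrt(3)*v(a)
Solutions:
 v(a) = C1*exp(-sqrt(3)*Integral(1/acos(a), a))


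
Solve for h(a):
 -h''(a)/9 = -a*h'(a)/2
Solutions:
 h(a) = C1 + C2*erfi(3*a/2)


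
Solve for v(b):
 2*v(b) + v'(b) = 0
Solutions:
 v(b) = C1*exp(-2*b)


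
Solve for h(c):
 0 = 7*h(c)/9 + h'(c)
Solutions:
 h(c) = C1*exp(-7*c/9)


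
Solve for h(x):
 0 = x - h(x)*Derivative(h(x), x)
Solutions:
 h(x) = -sqrt(C1 + x^2)
 h(x) = sqrt(C1 + x^2)


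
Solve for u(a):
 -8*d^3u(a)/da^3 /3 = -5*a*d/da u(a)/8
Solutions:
 u(a) = C1 + Integral(C2*airyai(15^(1/3)*a/4) + C3*airybi(15^(1/3)*a/4), a)


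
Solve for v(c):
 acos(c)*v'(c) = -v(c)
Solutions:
 v(c) = C1*exp(-Integral(1/acos(c), c))


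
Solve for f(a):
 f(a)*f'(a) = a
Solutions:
 f(a) = -sqrt(C1 + a^2)
 f(a) = sqrt(C1 + a^2)


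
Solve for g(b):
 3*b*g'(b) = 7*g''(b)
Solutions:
 g(b) = C1 + C2*erfi(sqrt(42)*b/14)


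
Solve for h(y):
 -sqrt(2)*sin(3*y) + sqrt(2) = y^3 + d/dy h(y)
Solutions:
 h(y) = C1 - y^4/4 + sqrt(2)*y + sqrt(2)*cos(3*y)/3


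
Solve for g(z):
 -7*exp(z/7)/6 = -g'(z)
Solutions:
 g(z) = C1 + 49*exp(z/7)/6


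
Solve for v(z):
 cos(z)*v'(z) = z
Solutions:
 v(z) = C1 + Integral(z/cos(z), z)


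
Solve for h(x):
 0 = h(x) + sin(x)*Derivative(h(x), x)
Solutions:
 h(x) = C1*sqrt(cos(x) + 1)/sqrt(cos(x) - 1)


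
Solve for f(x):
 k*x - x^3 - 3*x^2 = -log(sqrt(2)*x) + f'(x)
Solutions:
 f(x) = C1 + k*x^2/2 - x^4/4 - x^3 + x*log(x) - x + x*log(2)/2


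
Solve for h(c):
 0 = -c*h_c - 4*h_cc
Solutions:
 h(c) = C1 + C2*erf(sqrt(2)*c/4)


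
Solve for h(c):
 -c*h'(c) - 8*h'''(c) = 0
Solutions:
 h(c) = C1 + Integral(C2*airyai(-c/2) + C3*airybi(-c/2), c)


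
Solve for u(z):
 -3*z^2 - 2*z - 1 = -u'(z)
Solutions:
 u(z) = C1 + z^3 + z^2 + z


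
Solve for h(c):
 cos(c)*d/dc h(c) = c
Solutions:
 h(c) = C1 + Integral(c/cos(c), c)


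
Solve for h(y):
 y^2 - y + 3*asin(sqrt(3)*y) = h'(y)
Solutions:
 h(y) = C1 + y^3/3 - y^2/2 + 3*y*asin(sqrt(3)*y) + sqrt(3)*sqrt(1 - 3*y^2)


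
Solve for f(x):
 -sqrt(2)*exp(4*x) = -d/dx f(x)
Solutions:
 f(x) = C1 + sqrt(2)*exp(4*x)/4


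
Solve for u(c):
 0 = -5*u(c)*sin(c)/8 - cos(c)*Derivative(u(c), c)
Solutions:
 u(c) = C1*cos(c)^(5/8)


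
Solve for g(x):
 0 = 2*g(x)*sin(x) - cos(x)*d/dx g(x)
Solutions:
 g(x) = C1/cos(x)^2


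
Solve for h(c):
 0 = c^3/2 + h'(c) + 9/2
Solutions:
 h(c) = C1 - c^4/8 - 9*c/2


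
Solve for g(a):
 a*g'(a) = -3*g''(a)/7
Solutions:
 g(a) = C1 + C2*erf(sqrt(42)*a/6)


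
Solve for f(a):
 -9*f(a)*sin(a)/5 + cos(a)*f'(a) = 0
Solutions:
 f(a) = C1/cos(a)^(9/5)


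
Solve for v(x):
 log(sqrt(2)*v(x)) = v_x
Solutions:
 -2*Integral(1/(2*log(_y) + log(2)), (_y, v(x))) = C1 - x


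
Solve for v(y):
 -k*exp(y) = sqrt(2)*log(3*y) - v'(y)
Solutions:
 v(y) = C1 + k*exp(y) + sqrt(2)*y*log(y) + sqrt(2)*y*(-1 + log(3))


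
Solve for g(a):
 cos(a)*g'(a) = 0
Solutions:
 g(a) = C1


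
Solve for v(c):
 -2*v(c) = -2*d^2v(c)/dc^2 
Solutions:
 v(c) = C1*exp(-c) + C2*exp(c)


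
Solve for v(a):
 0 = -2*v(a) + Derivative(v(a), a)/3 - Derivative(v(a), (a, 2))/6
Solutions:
 v(a) = (C1*sin(sqrt(11)*a) + C2*cos(sqrt(11)*a))*exp(a)


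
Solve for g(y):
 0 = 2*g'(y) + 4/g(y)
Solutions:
 g(y) = -sqrt(C1 - 4*y)
 g(y) = sqrt(C1 - 4*y)


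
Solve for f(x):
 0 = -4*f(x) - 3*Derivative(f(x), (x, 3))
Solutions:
 f(x) = C3*exp(-6^(2/3)*x/3) + (C1*sin(2^(2/3)*3^(1/6)*x/2) + C2*cos(2^(2/3)*3^(1/6)*x/2))*exp(6^(2/3)*x/6)


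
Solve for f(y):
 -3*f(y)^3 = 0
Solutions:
 f(y) = 0


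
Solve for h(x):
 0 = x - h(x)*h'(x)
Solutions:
 h(x) = -sqrt(C1 + x^2)
 h(x) = sqrt(C1 + x^2)


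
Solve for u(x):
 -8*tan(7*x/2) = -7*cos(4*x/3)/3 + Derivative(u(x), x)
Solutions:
 u(x) = C1 + 16*log(cos(7*x/2))/7 + 7*sin(4*x/3)/4


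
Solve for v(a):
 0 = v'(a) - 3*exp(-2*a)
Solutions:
 v(a) = C1 - 3*exp(-2*a)/2


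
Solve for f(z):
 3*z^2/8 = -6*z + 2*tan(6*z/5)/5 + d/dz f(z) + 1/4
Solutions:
 f(z) = C1 + z^3/8 + 3*z^2 - z/4 + log(cos(6*z/5))/3


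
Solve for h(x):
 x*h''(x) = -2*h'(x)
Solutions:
 h(x) = C1 + C2/x


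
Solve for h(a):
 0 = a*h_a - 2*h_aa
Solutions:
 h(a) = C1 + C2*erfi(a/2)


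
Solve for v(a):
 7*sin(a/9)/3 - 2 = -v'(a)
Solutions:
 v(a) = C1 + 2*a + 21*cos(a/9)


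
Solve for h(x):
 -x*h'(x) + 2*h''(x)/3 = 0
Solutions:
 h(x) = C1 + C2*erfi(sqrt(3)*x/2)


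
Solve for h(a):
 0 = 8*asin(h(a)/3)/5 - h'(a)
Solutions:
 Integral(1/asin(_y/3), (_y, h(a))) = C1 + 8*a/5


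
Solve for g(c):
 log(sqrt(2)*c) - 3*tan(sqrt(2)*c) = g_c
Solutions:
 g(c) = C1 + c*log(c) - c + c*log(2)/2 + 3*sqrt(2)*log(cos(sqrt(2)*c))/2


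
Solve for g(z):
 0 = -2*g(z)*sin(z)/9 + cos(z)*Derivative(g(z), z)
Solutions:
 g(z) = C1/cos(z)^(2/9)


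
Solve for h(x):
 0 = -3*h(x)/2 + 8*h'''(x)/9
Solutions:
 h(x) = C3*exp(3*2^(2/3)*x/4) + (C1*sin(3*2^(2/3)*sqrt(3)*x/8) + C2*cos(3*2^(2/3)*sqrt(3)*x/8))*exp(-3*2^(2/3)*x/8)


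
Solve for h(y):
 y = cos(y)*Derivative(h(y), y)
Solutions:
 h(y) = C1 + Integral(y/cos(y), y)


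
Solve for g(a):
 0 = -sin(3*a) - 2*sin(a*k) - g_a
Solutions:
 g(a) = C1 + cos(3*a)/3 + 2*cos(a*k)/k


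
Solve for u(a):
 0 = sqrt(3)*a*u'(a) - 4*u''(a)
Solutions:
 u(a) = C1 + C2*erfi(sqrt(2)*3^(1/4)*a/4)


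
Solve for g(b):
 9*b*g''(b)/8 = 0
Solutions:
 g(b) = C1 + C2*b


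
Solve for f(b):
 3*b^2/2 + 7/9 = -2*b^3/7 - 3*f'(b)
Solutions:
 f(b) = C1 - b^4/42 - b^3/6 - 7*b/27


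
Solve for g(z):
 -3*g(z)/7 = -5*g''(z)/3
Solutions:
 g(z) = C1*exp(-3*sqrt(35)*z/35) + C2*exp(3*sqrt(35)*z/35)


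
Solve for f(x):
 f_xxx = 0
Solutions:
 f(x) = C1 + C2*x + C3*x^2


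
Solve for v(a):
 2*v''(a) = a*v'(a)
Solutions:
 v(a) = C1 + C2*erfi(a/2)


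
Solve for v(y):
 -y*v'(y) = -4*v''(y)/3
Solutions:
 v(y) = C1 + C2*erfi(sqrt(6)*y/4)


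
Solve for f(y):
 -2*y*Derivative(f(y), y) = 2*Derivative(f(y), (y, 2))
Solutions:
 f(y) = C1 + C2*erf(sqrt(2)*y/2)


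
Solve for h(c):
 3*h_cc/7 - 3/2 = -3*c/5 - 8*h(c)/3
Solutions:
 h(c) = C1*sin(2*sqrt(14)*c/3) + C2*cos(2*sqrt(14)*c/3) - 9*c/40 + 9/16


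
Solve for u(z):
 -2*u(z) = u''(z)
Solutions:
 u(z) = C1*sin(sqrt(2)*z) + C2*cos(sqrt(2)*z)


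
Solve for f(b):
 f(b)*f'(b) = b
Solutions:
 f(b) = -sqrt(C1 + b^2)
 f(b) = sqrt(C1 + b^2)


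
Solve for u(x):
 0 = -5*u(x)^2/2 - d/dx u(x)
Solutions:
 u(x) = 2/(C1 + 5*x)


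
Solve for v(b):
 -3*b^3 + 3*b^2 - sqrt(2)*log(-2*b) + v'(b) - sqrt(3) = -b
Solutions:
 v(b) = C1 + 3*b^4/4 - b^3 - b^2/2 + sqrt(2)*b*log(-b) + b*(-sqrt(2) + sqrt(2)*log(2) + sqrt(3))


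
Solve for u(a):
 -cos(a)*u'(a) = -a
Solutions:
 u(a) = C1 + Integral(a/cos(a), a)


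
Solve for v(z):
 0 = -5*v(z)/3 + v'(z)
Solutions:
 v(z) = C1*exp(5*z/3)


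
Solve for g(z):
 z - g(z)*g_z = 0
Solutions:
 g(z) = -sqrt(C1 + z^2)
 g(z) = sqrt(C1 + z^2)


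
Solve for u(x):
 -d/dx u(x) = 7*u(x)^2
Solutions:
 u(x) = 1/(C1 + 7*x)


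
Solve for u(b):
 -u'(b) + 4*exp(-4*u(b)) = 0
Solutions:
 u(b) = log(-I*(C1 + 16*b)^(1/4))
 u(b) = log(I*(C1 + 16*b)^(1/4))
 u(b) = log(-(C1 + 16*b)^(1/4))
 u(b) = log(C1 + 16*b)/4


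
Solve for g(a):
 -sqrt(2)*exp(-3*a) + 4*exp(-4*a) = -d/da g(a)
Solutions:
 g(a) = C1 - sqrt(2)*exp(-3*a)/3 + exp(-4*a)


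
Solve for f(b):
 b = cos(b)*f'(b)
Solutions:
 f(b) = C1 + Integral(b/cos(b), b)


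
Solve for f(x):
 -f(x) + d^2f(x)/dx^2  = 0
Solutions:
 f(x) = C1*exp(-x) + C2*exp(x)


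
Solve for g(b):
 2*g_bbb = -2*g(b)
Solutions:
 g(b) = C3*exp(-b) + (C1*sin(sqrt(3)*b/2) + C2*cos(sqrt(3)*b/2))*exp(b/2)


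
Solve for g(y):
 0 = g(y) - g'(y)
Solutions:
 g(y) = C1*exp(y)


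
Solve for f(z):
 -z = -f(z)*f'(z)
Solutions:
 f(z) = -sqrt(C1 + z^2)
 f(z) = sqrt(C1 + z^2)


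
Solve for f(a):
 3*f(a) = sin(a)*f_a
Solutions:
 f(a) = C1*(cos(a) - 1)^(3/2)/(cos(a) + 1)^(3/2)


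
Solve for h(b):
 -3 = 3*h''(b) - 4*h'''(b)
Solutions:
 h(b) = C1 + C2*b + C3*exp(3*b/4) - b^2/2


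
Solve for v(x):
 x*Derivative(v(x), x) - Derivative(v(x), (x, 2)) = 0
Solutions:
 v(x) = C1 + C2*erfi(sqrt(2)*x/2)


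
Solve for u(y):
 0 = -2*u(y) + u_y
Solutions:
 u(y) = C1*exp(2*y)


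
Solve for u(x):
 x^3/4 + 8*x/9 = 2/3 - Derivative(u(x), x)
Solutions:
 u(x) = C1 - x^4/16 - 4*x^2/9 + 2*x/3


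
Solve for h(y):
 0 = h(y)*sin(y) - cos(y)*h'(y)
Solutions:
 h(y) = C1/cos(y)


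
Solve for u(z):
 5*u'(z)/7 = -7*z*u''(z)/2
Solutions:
 u(z) = C1 + C2*z^(39/49)


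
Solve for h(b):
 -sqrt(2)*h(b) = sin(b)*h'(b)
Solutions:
 h(b) = C1*(cos(b) + 1)^(sqrt(2)/2)/(cos(b) - 1)^(sqrt(2)/2)


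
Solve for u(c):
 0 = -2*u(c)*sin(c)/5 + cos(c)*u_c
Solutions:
 u(c) = C1/cos(c)^(2/5)


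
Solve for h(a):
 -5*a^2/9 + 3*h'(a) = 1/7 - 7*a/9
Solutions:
 h(a) = C1 + 5*a^3/81 - 7*a^2/54 + a/21


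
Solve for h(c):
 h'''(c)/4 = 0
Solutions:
 h(c) = C1 + C2*c + C3*c^2


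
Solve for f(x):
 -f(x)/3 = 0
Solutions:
 f(x) = 0


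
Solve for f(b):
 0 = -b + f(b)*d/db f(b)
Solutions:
 f(b) = -sqrt(C1 + b^2)
 f(b) = sqrt(C1 + b^2)


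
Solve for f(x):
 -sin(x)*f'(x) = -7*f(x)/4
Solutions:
 f(x) = C1*(cos(x) - 1)^(7/8)/(cos(x) + 1)^(7/8)


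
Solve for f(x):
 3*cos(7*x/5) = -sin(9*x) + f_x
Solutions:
 f(x) = C1 + 15*sin(7*x/5)/7 - cos(9*x)/9


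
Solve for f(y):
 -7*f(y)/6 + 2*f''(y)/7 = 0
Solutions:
 f(y) = C1*exp(-7*sqrt(3)*y/6) + C2*exp(7*sqrt(3)*y/6)


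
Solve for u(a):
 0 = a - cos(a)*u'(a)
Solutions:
 u(a) = C1 + Integral(a/cos(a), a)


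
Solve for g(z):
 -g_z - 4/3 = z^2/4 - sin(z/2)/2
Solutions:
 g(z) = C1 - z^3/12 - 4*z/3 - cos(z/2)


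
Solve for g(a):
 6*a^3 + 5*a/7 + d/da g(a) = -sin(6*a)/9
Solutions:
 g(a) = C1 - 3*a^4/2 - 5*a^2/14 + cos(6*a)/54


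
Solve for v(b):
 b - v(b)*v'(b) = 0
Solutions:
 v(b) = -sqrt(C1 + b^2)
 v(b) = sqrt(C1 + b^2)


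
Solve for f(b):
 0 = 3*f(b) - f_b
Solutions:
 f(b) = C1*exp(3*b)


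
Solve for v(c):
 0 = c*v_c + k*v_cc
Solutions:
 v(c) = C1 + C2*sqrt(k)*erf(sqrt(2)*c*sqrt(1/k)/2)


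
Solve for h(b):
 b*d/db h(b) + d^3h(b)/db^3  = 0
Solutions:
 h(b) = C1 + Integral(C2*airyai(-b) + C3*airybi(-b), b)


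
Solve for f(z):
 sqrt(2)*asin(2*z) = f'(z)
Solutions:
 f(z) = C1 + sqrt(2)*(z*asin(2*z) + sqrt(1 - 4*z^2)/2)


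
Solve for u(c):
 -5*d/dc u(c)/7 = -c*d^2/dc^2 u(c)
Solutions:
 u(c) = C1 + C2*c^(12/7)


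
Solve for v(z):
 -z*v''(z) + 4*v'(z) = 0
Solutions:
 v(z) = C1 + C2*z^5


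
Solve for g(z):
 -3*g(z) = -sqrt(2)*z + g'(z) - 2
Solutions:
 g(z) = C1*exp(-3*z) + sqrt(2)*z/3 - sqrt(2)/9 + 2/3


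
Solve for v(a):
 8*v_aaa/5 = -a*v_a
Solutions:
 v(a) = C1 + Integral(C2*airyai(-5^(1/3)*a/2) + C3*airybi(-5^(1/3)*a/2), a)


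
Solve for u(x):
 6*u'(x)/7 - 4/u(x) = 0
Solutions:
 u(x) = -sqrt(C1 + 84*x)/3
 u(x) = sqrt(C1 + 84*x)/3


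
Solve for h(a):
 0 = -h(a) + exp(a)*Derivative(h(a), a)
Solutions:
 h(a) = C1*exp(-exp(-a))


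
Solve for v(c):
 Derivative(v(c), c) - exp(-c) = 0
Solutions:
 v(c) = C1 - exp(-c)


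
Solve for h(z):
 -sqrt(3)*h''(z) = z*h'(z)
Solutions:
 h(z) = C1 + C2*erf(sqrt(2)*3^(3/4)*z/6)


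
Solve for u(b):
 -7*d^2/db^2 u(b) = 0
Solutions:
 u(b) = C1 + C2*b


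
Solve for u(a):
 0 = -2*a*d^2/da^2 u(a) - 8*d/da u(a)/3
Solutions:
 u(a) = C1 + C2/a^(1/3)


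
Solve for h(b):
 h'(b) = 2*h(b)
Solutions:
 h(b) = C1*exp(2*b)


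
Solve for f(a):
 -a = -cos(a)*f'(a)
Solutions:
 f(a) = C1 + Integral(a/cos(a), a)


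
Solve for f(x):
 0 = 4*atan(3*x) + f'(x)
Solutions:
 f(x) = C1 - 4*x*atan(3*x) + 2*log(9*x^2 + 1)/3


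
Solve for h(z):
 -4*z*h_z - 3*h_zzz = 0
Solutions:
 h(z) = C1 + Integral(C2*airyai(-6^(2/3)*z/3) + C3*airybi(-6^(2/3)*z/3), z)


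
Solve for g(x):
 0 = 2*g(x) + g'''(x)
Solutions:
 g(x) = C3*exp(-2^(1/3)*x) + (C1*sin(2^(1/3)*sqrt(3)*x/2) + C2*cos(2^(1/3)*sqrt(3)*x/2))*exp(2^(1/3)*x/2)


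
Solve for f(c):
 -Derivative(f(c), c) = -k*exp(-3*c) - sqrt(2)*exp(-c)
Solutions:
 f(c) = C1 - k*exp(-3*c)/3 - sqrt(2)*exp(-c)


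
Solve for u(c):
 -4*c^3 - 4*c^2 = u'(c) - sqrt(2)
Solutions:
 u(c) = C1 - c^4 - 4*c^3/3 + sqrt(2)*c


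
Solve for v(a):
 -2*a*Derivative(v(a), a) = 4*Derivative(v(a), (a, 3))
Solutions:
 v(a) = C1 + Integral(C2*airyai(-2^(2/3)*a/2) + C3*airybi(-2^(2/3)*a/2), a)


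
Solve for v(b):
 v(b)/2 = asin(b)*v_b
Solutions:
 v(b) = C1*exp(Integral(1/asin(b), b)/2)


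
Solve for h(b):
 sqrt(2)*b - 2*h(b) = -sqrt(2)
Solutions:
 h(b) = sqrt(2)*(b + 1)/2


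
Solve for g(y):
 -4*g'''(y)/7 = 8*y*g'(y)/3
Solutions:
 g(y) = C1 + Integral(C2*airyai(-14^(1/3)*3^(2/3)*y/3) + C3*airybi(-14^(1/3)*3^(2/3)*y/3), y)


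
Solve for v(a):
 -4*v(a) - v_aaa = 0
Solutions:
 v(a) = C3*exp(-2^(2/3)*a) + (C1*sin(2^(2/3)*sqrt(3)*a/2) + C2*cos(2^(2/3)*sqrt(3)*a/2))*exp(2^(2/3)*a/2)


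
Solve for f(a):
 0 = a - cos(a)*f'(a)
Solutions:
 f(a) = C1 + Integral(a/cos(a), a)


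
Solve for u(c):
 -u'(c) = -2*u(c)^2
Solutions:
 u(c) = -1/(C1 + 2*c)


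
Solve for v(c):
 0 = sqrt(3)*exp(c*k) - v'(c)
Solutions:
 v(c) = C1 + sqrt(3)*exp(c*k)/k


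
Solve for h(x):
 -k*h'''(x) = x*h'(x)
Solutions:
 h(x) = C1 + Integral(C2*airyai(x*(-1/k)^(1/3)) + C3*airybi(x*(-1/k)^(1/3)), x)


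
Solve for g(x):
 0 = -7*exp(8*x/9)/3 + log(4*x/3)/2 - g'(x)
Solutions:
 g(x) = C1 + x*log(x)/2 + x*(-log(3)/2 - 1/2 + log(2)) - 21*exp(8*x/9)/8


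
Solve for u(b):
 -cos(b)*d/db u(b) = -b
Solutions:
 u(b) = C1 + Integral(b/cos(b), b)


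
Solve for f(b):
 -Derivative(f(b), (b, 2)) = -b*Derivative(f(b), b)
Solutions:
 f(b) = C1 + C2*erfi(sqrt(2)*b/2)


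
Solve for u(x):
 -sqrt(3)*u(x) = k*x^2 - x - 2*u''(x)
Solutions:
 u(x) = C1*exp(-sqrt(2)*3^(1/4)*x/2) + C2*exp(sqrt(2)*3^(1/4)*x/2) - sqrt(3)*k*x^2/3 - 4*k/3 + sqrt(3)*x/3


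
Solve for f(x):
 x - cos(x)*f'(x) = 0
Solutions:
 f(x) = C1 + Integral(x/cos(x), x)


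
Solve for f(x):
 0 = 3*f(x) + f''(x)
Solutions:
 f(x) = C1*sin(sqrt(3)*x) + C2*cos(sqrt(3)*x)


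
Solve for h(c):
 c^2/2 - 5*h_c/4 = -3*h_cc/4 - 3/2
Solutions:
 h(c) = C1 + C2*exp(5*c/3) + 2*c^3/15 + 6*c^2/25 + 186*c/125


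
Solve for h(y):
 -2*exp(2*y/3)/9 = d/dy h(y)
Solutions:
 h(y) = C1 - exp(2*y/3)/3


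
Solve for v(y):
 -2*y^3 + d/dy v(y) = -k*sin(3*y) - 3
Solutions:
 v(y) = C1 + k*cos(3*y)/3 + y^4/2 - 3*y


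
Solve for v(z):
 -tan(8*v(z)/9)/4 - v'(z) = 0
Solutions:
 v(z) = -9*asin(C1*exp(-2*z/9))/8 + 9*pi/8
 v(z) = 9*asin(C1*exp(-2*z/9))/8


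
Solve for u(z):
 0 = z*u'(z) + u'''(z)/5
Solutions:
 u(z) = C1 + Integral(C2*airyai(-5^(1/3)*z) + C3*airybi(-5^(1/3)*z), z)


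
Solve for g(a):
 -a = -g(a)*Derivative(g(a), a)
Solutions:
 g(a) = -sqrt(C1 + a^2)
 g(a) = sqrt(C1 + a^2)


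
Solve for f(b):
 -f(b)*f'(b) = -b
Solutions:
 f(b) = -sqrt(C1 + b^2)
 f(b) = sqrt(C1 + b^2)


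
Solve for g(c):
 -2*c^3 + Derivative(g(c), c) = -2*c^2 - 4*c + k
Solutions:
 g(c) = C1 + c^4/2 - 2*c^3/3 - 2*c^2 + c*k


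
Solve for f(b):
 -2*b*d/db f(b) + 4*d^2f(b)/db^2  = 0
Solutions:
 f(b) = C1 + C2*erfi(b/2)


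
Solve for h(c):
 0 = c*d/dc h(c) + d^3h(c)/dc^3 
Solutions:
 h(c) = C1 + Integral(C2*airyai(-c) + C3*airybi(-c), c)


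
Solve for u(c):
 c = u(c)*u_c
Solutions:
 u(c) = -sqrt(C1 + c^2)
 u(c) = sqrt(C1 + c^2)


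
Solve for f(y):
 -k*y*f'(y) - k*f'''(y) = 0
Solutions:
 f(y) = C1 + Integral(C2*airyai(-y) + C3*airybi(-y), y)


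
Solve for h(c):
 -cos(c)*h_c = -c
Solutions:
 h(c) = C1 + Integral(c/cos(c), c)


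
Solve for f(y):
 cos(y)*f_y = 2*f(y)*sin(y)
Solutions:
 f(y) = C1/cos(y)^2


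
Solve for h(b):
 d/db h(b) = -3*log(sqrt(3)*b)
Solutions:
 h(b) = C1 - 3*b*log(b) - 3*b*log(3)/2 + 3*b


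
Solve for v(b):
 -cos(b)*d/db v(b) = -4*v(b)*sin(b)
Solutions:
 v(b) = C1/cos(b)^4


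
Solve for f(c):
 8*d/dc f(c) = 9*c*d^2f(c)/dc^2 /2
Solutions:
 f(c) = C1 + C2*c^(25/9)


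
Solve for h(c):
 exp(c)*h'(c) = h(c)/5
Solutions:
 h(c) = C1*exp(-exp(-c)/5)


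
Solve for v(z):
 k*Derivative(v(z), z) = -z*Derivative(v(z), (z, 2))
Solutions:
 v(z) = C1 + z^(1 - re(k))*(C2*sin(log(z)*Abs(im(k))) + C3*cos(log(z)*im(k)))


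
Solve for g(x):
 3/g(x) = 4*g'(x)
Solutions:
 g(x) = -sqrt(C1 + 6*x)/2
 g(x) = sqrt(C1 + 6*x)/2


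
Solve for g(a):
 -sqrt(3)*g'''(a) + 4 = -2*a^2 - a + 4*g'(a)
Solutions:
 g(a) = C1 + C2*sin(2*3^(3/4)*a/3) + C3*cos(2*3^(3/4)*a/3) + a^3/6 + a^2/8 - sqrt(3)*a/4 + a


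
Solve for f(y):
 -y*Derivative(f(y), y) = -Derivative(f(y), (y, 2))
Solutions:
 f(y) = C1 + C2*erfi(sqrt(2)*y/2)


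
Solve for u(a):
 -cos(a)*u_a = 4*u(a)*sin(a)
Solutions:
 u(a) = C1*cos(a)^4


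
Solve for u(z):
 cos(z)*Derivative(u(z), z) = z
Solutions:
 u(z) = C1 + Integral(z/cos(z), z)


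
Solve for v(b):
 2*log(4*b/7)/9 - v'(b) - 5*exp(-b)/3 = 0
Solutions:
 v(b) = C1 + 2*b*log(b)/9 + 2*b*(-log(7) - 1 + 2*log(2))/9 + 5*exp(-b)/3


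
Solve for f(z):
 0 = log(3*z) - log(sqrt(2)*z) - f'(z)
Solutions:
 f(z) = C1 - z*log(2)/2 + z*log(3)


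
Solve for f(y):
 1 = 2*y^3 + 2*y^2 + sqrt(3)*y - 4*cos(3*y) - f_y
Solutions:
 f(y) = C1 + y^4/2 + 2*y^3/3 + sqrt(3)*y^2/2 - y - 4*sin(3*y)/3


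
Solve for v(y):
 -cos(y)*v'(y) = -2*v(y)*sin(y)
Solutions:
 v(y) = C1/cos(y)^2


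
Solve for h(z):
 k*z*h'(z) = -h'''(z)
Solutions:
 h(z) = C1 + Integral(C2*airyai(z*(-k)^(1/3)) + C3*airybi(z*(-k)^(1/3)), z)


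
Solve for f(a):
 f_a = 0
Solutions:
 f(a) = C1


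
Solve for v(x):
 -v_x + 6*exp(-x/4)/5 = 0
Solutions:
 v(x) = C1 - 24*exp(-x/4)/5


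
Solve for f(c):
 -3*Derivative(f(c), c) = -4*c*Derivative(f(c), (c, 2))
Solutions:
 f(c) = C1 + C2*c^(7/4)


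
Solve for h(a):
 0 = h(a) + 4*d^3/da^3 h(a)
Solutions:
 h(a) = C3*exp(-2^(1/3)*a/2) + (C1*sin(2^(1/3)*sqrt(3)*a/4) + C2*cos(2^(1/3)*sqrt(3)*a/4))*exp(2^(1/3)*a/4)


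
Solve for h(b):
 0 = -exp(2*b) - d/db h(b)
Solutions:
 h(b) = C1 - exp(2*b)/2


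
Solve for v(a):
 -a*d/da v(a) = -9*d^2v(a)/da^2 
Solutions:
 v(a) = C1 + C2*erfi(sqrt(2)*a/6)


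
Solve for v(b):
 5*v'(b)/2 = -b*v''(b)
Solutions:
 v(b) = C1 + C2/b^(3/2)


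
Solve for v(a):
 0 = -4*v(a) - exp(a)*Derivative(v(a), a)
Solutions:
 v(a) = C1*exp(4*exp(-a))


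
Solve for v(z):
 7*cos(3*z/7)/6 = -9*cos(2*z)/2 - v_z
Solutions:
 v(z) = C1 - 49*sin(3*z/7)/18 - 9*sin(2*z)/4


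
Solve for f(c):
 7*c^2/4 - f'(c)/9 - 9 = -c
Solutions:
 f(c) = C1 + 21*c^3/4 + 9*c^2/2 - 81*c


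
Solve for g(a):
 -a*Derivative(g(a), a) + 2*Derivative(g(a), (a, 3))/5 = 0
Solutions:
 g(a) = C1 + Integral(C2*airyai(2^(2/3)*5^(1/3)*a/2) + C3*airybi(2^(2/3)*5^(1/3)*a/2), a)


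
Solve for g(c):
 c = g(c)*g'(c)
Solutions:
 g(c) = -sqrt(C1 + c^2)
 g(c) = sqrt(C1 + c^2)


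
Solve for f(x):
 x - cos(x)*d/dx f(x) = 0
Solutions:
 f(x) = C1 + Integral(x/cos(x), x)


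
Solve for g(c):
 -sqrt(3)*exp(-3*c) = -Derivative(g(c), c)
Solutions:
 g(c) = C1 - sqrt(3)*exp(-3*c)/3


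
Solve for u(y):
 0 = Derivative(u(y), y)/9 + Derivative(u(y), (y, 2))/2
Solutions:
 u(y) = C1 + C2*exp(-2*y/9)


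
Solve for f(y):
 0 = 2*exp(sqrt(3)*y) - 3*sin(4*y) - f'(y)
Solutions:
 f(y) = C1 + 2*sqrt(3)*exp(sqrt(3)*y)/3 + 3*cos(4*y)/4


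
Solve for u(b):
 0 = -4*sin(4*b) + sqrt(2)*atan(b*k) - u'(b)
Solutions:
 u(b) = C1 + sqrt(2)*Piecewise((b*atan(b*k) - log(b^2*k^2 + 1)/(2*k), Ne(k, 0)), (0, True)) + cos(4*b)


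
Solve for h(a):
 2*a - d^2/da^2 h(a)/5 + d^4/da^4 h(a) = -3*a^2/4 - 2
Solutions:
 h(a) = C1 + C2*a + C3*exp(-sqrt(5)*a/5) + C4*exp(sqrt(5)*a/5) + 5*a^4/16 + 5*a^3/3 + 95*a^2/4


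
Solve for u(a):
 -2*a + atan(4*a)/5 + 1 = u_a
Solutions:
 u(a) = C1 - a^2 + a*atan(4*a)/5 + a - log(16*a^2 + 1)/40


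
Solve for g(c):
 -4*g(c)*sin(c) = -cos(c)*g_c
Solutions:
 g(c) = C1/cos(c)^4


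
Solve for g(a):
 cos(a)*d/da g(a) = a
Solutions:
 g(a) = C1 + Integral(a/cos(a), a)


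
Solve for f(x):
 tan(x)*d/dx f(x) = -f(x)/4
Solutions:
 f(x) = C1/sin(x)^(1/4)


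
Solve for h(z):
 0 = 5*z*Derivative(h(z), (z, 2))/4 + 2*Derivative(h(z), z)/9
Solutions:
 h(z) = C1 + C2*z^(37/45)
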